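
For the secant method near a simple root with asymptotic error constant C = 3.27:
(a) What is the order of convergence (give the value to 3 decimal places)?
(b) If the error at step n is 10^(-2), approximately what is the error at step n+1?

(a) Secant method has superlinear convergence with order φ = (1+√5)/2 ≈ 1.618.
    This means |e_{n+1}| ≈ C|e_n|^1.618.

(b) With |e_n| = 10^(-2) and C = 3.27:
    |e_{n+1}| ≈ 3.27 × (10^(-2))^1.618 = 3.27 × 10^(-3.24)

(a) ≈ 1.618 (golden ratio); (b) |e_{n+1}| ≈ 1.899e-03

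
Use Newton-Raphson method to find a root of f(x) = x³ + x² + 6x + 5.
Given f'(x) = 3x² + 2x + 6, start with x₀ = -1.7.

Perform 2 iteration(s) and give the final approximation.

f(x) = x³ + x² + 6x + 5
f'(x) = 3x² + 2x + 6
x₀ = -1.7

Newton-Raphson formula: x_{n+1} = x_n - f(x_n)/f'(x_n)

Iteration 1:
  f(-1.700000) = -7.223000
  f'(-1.700000) = 11.270000
  x_1 = -1.700000 - (-7.223000)/11.270000 = -1.059095
Iteration 2:
  f(-1.059095) = -1.420855
  f'(-1.059095) = 7.246856
  x_2 = -1.059095 - (-1.420855)/7.246856 = -0.863030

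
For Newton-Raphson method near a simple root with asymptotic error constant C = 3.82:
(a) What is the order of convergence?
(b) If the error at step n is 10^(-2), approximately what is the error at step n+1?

(a) Newton-Raphson has quadratic (order 2) convergence near simple roots.
    This means |e_{n+1}| ≈ C|e_n|².

(b) With |e_n| = 10^(-2) and C = 3.82:
    |e_{n+1}| ≈ 3.82 × (10^(-2))² = 3.82 × 10^(-4)

(a) 2 (quadratic); (b) |e_{n+1}| ≈ 3.820e-04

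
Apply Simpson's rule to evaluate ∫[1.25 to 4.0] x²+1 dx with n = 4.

f(x) = x²+1
a = 1.25, b = 4.0, n = 4
h = (b - a)/n = 0.687500

Simpson's rule: (h/3)[f(x₀) + 4f(x₁) + 2f(x₂) + ... + f(xₙ)]

x_0 = 1.2500, f(x_0) = 2.562500, coefficient = 1
x_1 = 1.9375, f(x_1) = 4.753906, coefficient = 4
x_2 = 2.6250, f(x_2) = 7.890625, coefficient = 2
x_3 = 3.3125, f(x_3) = 11.972656, coefficient = 4
x_4 = 4.0000, f(x_4) = 17.000000, coefficient = 1

I ≈ (0.687500/3) × 102.250000 = 23.432292
Exact value: 23.432292
Error: 0.000000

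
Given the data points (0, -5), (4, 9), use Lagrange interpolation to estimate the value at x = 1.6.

Lagrange interpolation formula:
P(x) = Σ yᵢ × Lᵢ(x)
where Lᵢ(x) = Π_{j≠i} (x - xⱼ)/(xᵢ - xⱼ)

L_0(1.6) = (1.6 - 4)/(0 - 4) = 0.600000
L_1(1.6) = (1.6 - 0)/(4 - 0) = 0.400000

P(1.6) = (-5)×L_0(1.6) + 9×L_1(1.6)
P(1.6) = 0.600000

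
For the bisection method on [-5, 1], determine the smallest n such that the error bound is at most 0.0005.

We need (b-a)/2^n ≤ 0.0005
(1 - (-5))/2^n ≤ 0.0005
6/2^n ≤ 0.0005
2^n ≥ 12000
n ≥ log₂(12000) = 13.55
n ≥ 14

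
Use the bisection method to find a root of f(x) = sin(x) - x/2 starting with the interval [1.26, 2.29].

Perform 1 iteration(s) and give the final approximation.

f(x) = sin(x) - x/2
Initial interval: [1.26, 2.29]

Iteration 1:
  c_1 = (1.260000 + 2.290000)/2 = 1.775000
  f(c_1) = f(1.775000) = 0.091723
  f(a) × f(c) ≥ 0, new interval: [1.775000, 2.290000]

After 1 iteration(s), the approximation is c_1 = 1.775000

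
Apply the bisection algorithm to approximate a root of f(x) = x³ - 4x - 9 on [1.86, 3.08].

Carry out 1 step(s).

f(x) = x³ - 4x - 9
Initial interval: [1.86, 3.08]

Iteration 1:
  c_1 = (1.860000 + 3.080000)/2 = 2.470000
  f(c_1) = f(2.470000) = -3.810777
  f(a) × f(c) ≥ 0, new interval: [2.470000, 3.080000]

After 1 iteration(s), the approximation is c_1 = 2.470000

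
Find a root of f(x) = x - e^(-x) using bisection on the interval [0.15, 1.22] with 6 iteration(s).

f(x) = x - e^(-x)
Initial interval: [0.15, 1.22]

Iteration 1:
  c_1 = (0.150000 + 1.220000)/2 = 0.685000
  f(c_1) = f(0.685000) = 0.180910
  f(a) × f(c) < 0, new interval: [0.150000, 0.685000]
Iteration 2:
  c_2 = (0.150000 + 0.685000)/2 = 0.417500
  f(c_2) = f(0.417500) = -0.241191
  f(a) × f(c) ≥ 0, new interval: [0.417500, 0.685000]
Iteration 3:
  c_3 = (0.417500 + 0.685000)/2 = 0.551250
  f(c_3) = f(0.551250) = -0.024979
  f(a) × f(c) ≥ 0, new interval: [0.551250, 0.685000]
Iteration 4:
  c_4 = (0.551250 + 0.685000)/2 = 0.618125
  f(c_4) = f(0.618125) = 0.079171
  f(a) × f(c) < 0, new interval: [0.551250, 0.618125]
Iteration 5:
  c_5 = (0.551250 + 0.618125)/2 = 0.584688
  f(c_5) = f(0.584688) = 0.027408
  f(a) × f(c) < 0, new interval: [0.551250, 0.584688]
Iteration 6:
  c_6 = (0.551250 + 0.584688)/2 = 0.567969
  f(c_6) = f(0.567969) = 0.001293
  f(a) × f(c) < 0, new interval: [0.551250, 0.567969]

After 6 iteration(s), the approximation is c_6 = 0.567969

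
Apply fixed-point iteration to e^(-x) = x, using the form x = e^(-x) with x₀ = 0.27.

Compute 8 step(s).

Equation: e^(-x) = x
Fixed-point form: x = e^(-x)
x₀ = 0.27

x_1 = g(0.270000) = 0.763379
x_2 = g(0.763379) = 0.466089
x_3 = g(0.466089) = 0.627452
x_4 = g(0.627452) = 0.533951
x_5 = g(0.533951) = 0.586284
x_6 = g(0.586284) = 0.556391
x_7 = g(0.556391) = 0.573274
x_8 = g(0.573274) = 0.563677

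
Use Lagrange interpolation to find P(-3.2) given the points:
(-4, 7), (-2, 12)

Lagrange interpolation formula:
P(x) = Σ yᵢ × Lᵢ(x)
where Lᵢ(x) = Π_{j≠i} (x - xⱼ)/(xᵢ - xⱼ)

L_0(-3.2) = (-3.2 - (-2))/(-4 - (-2)) = 0.600000
L_1(-3.2) = (-3.2 - (-4))/(-2 - (-4)) = 0.400000

P(-3.2) = 7×L_0(-3.2) + 12×L_1(-3.2)
P(-3.2) = 9.000000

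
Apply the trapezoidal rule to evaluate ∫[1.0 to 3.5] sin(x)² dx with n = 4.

f(x) = sin(x)²
a = 1.0, b = 3.5, n = 4
h = (b - a)/n = 0.625000

Trapezoidal rule: (h/2)[f(x₀) + 2f(x₁) + 2f(x₂) + ... + f(xₙ)]

x_0 = 1.0000, f(x_0) = 0.708073, coefficient = 1
x_1 = 1.6250, f(x_1) = 0.997065, coefficient = 2
x_2 = 2.2500, f(x_2) = 0.605398, coefficient = 2
x_3 = 2.8750, f(x_3) = 0.069404, coefficient = 2
x_4 = 3.5000, f(x_4) = 0.123049, coefficient = 1

I ≈ (0.625000/2) × 4.174855 = 1.304642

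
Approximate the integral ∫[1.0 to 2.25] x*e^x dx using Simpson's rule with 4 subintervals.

f(x) = x*e^x
a = 1.0, b = 2.25, n = 4
h = (b - a)/n = 0.312500

Simpson's rule: (h/3)[f(x₀) + 4f(x₁) + 2f(x₂) + ... + f(xₙ)]

x_0 = 1.0000, f(x_0) = 2.718282, coefficient = 1
x_1 = 1.3125, f(x_1) = 4.876529, coefficient = 4
x_2 = 1.6250, f(x_2) = 8.252431, coefficient = 2
x_3 = 1.9375, f(x_3) = 13.448916, coefficient = 4
x_4 = 2.2500, f(x_4) = 21.347406, coefficient = 1

I ≈ (0.312500/3) × 113.872328 = 11.861701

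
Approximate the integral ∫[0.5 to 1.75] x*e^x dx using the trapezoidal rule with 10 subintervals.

f(x) = x*e^x
a = 0.5, b = 1.75, n = 10
h = (b - a)/n = 0.125000

Trapezoidal rule: (h/2)[f(x₀) + 2f(x₁) + 2f(x₂) + ... + f(xₙ)]

x_0 = 0.5000, f(x_0) = 0.824361, coefficient = 1
x_1 = 0.6250, f(x_1) = 1.167654, coefficient = 2
x_2 = 0.7500, f(x_2) = 1.587750, coefficient = 2
x_3 = 0.8750, f(x_3) = 2.099016, coefficient = 2
x_4 = 1.0000, f(x_4) = 2.718282, coefficient = 2
x_5 = 1.1250, f(x_5) = 3.465244, coefficient = 2
x_6 = 1.2500, f(x_6) = 4.362929, coefficient = 2
x_7 = 1.3750, f(x_7) = 5.438230, coefficient = 2
x_8 = 1.5000, f(x_8) = 6.722534, coefficient = 2
x_9 = 1.6250, f(x_9) = 8.252431, coefficient = 2
x_10 = 1.7500, f(x_10) = 10.070555, coefficient = 1

I ≈ (0.125000/2) × 82.523054 = 5.157691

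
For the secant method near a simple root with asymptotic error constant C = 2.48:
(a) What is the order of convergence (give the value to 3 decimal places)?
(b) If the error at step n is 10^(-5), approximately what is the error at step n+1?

(a) Secant method has superlinear convergence with order φ = (1+√5)/2 ≈ 1.618.
    This means |e_{n+1}| ≈ C|e_n|^1.618.

(b) With |e_n| = 10^(-5) and C = 2.48:
    |e_{n+1}| ≈ 2.48 × (10^(-5))^1.618 = 2.48 × 10^(-8.09)

(a) ≈ 1.618 (golden ratio); (b) |e_{n+1}| ≈ 2.015e-08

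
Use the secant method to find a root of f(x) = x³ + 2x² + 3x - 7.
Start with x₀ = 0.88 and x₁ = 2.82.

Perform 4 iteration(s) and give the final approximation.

f(x) = x³ + 2x² + 3x - 7
x₀ = 0.88, x₁ = 2.82

Secant formula: x_{n+1} = x_n - f(x_n)(x_n - x_{n-1})/(f(x_n) - f(x_{n-1}))

Iteration 1:
  f(0.880000) = -2.129728
  f(2.820000) = 39.790568
  x_2 = 2.820000 - 39.790568×(2.820000 - 0.880000)/(39.790568 - (-2.129728))
       = 0.978560
Iteration 2:
  f(2.820000) = 39.790568
  f(0.978560) = -1.212110
  x_3 = 0.978560 - (-1.212110)×(0.978560 - 2.820000)/(-1.212110 - 39.790568)
       = 1.032996
Iteration 3:
  f(0.978560) = -1.212110
  f(1.032996) = -0.664557
  x_4 = 1.032996 - (-0.664557)×(1.032996 - 0.978560)/(-0.664557 - (-1.212110))
       = 1.099065
Iteration 4:
  f(1.032996) = -0.664557
  f(1.099065) = 0.040688
  x_5 = 1.099065 - 0.040688×(1.099065 - 1.032996)/(0.040688 - (-0.664557))
       = 1.095253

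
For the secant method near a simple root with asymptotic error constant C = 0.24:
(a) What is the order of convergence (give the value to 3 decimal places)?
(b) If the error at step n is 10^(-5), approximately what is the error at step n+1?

(a) Secant method has superlinear convergence with order φ = (1+√5)/2 ≈ 1.618.
    This means |e_{n+1}| ≈ C|e_n|^1.618.

(b) With |e_n| = 10^(-5) and C = 0.24:
    |e_{n+1}| ≈ 0.24 × (10^(-5))^1.618 = 0.24 × 10^(-8.09)

(a) ≈ 1.618 (golden ratio); (b) |e_{n+1}| ≈ 1.950e-09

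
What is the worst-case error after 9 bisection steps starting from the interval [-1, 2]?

Bisection error bound: |error| ≤ (b-a)/2^n
|error| ≤ (2 - (-1))/2^9 = 3/2^9
|error| ≤ 0.0058593750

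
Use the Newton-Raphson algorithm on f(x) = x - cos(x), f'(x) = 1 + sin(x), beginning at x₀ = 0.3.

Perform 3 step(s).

f(x) = x - cos(x)
f'(x) = 1 + sin(x)
x₀ = 0.3

Newton-Raphson formula: x_{n+1} = x_n - f(x_n)/f'(x_n)

Iteration 1:
  f(0.300000) = -0.655336
  f'(0.300000) = 1.295520
  x_1 = 0.300000 - (-0.655336)/1.295520 = 0.805848
Iteration 2:
  f(0.805848) = 0.113349
  f'(0.805848) = 1.721418
  x_2 = 0.805848 - 0.113349/1.721418 = 0.740002
Iteration 3:
  f(0.740002) = 0.001535
  f'(0.740002) = 1.674289
  x_3 = 0.740002 - 0.001535/1.674289 = 0.739085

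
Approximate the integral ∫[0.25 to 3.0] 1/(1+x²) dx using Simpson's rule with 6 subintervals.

f(x) = 1/(1+x²)
a = 0.25, b = 3.0, n = 6
h = (b - a)/n = 0.458333

Simpson's rule: (h/3)[f(x₀) + 4f(x₁) + 2f(x₂) + ... + f(xₙ)]

x_0 = 0.2500, f(x_0) = 0.941176, coefficient = 1
x_1 = 0.7083, f(x_1) = 0.665896, coefficient = 4
x_2 = 1.1667, f(x_2) = 0.423529, coefficient = 2
x_3 = 1.6250, f(x_3) = 0.274678, coefficient = 4
x_4 = 2.0833, f(x_4) = 0.187256, coefficient = 2
x_5 = 2.5417, f(x_5) = 0.134047, coefficient = 4
x_6 = 3.0000, f(x_6) = 0.100000, coefficient = 1

I ≈ (0.458333/3) × 6.561232 = 1.002410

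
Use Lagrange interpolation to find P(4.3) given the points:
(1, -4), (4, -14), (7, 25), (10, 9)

Lagrange interpolation formula:
P(x) = Σ yᵢ × Lᵢ(x)
where Lᵢ(x) = Π_{j≠i} (x - xⱼ)/(xᵢ - xⱼ)

L_0(4.3) = (4.3 - 4)/(1 - 4) × (4.3 - 7)/(1 - 7) × (4.3 - 10)/(1 - 10) = -0.028500
L_1(4.3) = (4.3 - 1)/(4 - 1) × (4.3 - 7)/(4 - 7) × (4.3 - 10)/(4 - 10) = 0.940500
L_2(4.3) = (4.3 - 1)/(7 - 1) × (4.3 - 4)/(7 - 4) × (4.3 - 10)/(7 - 10) = 0.104500
L_3(4.3) = (4.3 - 1)/(10 - 1) × (4.3 - 4)/(10 - 4) × (4.3 - 7)/(10 - 7) = -0.016500

P(4.3) = (-4)×L_0(4.3) + (-14)×L_1(4.3) + 25×L_2(4.3) + 9×L_3(4.3)
P(4.3) = -10.589000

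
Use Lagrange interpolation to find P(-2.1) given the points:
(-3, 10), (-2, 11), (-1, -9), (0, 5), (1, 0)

Lagrange interpolation formula:
P(x) = Σ yᵢ × Lᵢ(x)
where Lᵢ(x) = Π_{j≠i} (x - xⱼ)/(xᵢ - xⱼ)

L_0(-2.1) = (-2.1 - (-2))/(-3 - (-2)) × (-2.1 - (-1))/(-3 - (-1)) × (-2.1 - 0)/(-3 - 0) × (-2.1 - 1)/(-3 - 1) = 0.029838
L_1(-2.1) = (-2.1 - (-3))/(-2 - (-3)) × (-2.1 - (-1))/(-2 - (-1)) × (-2.1 - 0)/(-2 - 0) × (-2.1 - 1)/(-2 - 1) = 1.074150
L_2(-2.1) = (-2.1 - (-3))/(-1 - (-3)) × (-2.1 - (-2))/(-1 - (-2)) × (-2.1 - 0)/(-1 - 0) × (-2.1 - 1)/(-1 - 1) = -0.146475
L_3(-2.1) = (-2.1 - (-3))/(0 - (-3)) × (-2.1 - (-2))/(0 - (-2)) × (-2.1 - (-1))/(0 - (-1)) × (-2.1 - 1)/(0 - 1) = 0.051150
L_4(-2.1) = (-2.1 - (-3))/(1 - (-3)) × (-2.1 - (-2))/(1 - (-2)) × (-2.1 - (-1))/(1 - (-1)) × (-2.1 - 0)/(1 - 0) = -0.008663

P(-2.1) = 10×L_0(-2.1) + 11×L_1(-2.1) + (-9)×L_2(-2.1) + 5×L_3(-2.1) + 0×L_4(-2.1)
P(-2.1) = 13.688050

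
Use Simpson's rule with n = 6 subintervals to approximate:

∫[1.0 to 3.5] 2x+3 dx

f(x) = 2x+3
a = 1.0, b = 3.5, n = 6
h = (b - a)/n = 0.416667

Simpson's rule: (h/3)[f(x₀) + 4f(x₁) + 2f(x₂) + ... + f(xₙ)]

x_0 = 1.0000, f(x_0) = 5.000000, coefficient = 1
x_1 = 1.4167, f(x_1) = 5.833333, coefficient = 4
x_2 = 1.8333, f(x_2) = 6.666667, coefficient = 2
x_3 = 2.2500, f(x_3) = 7.500000, coefficient = 4
x_4 = 2.6667, f(x_4) = 8.333333, coefficient = 2
x_5 = 3.0833, f(x_5) = 9.166667, coefficient = 4
x_6 = 3.5000, f(x_6) = 10.000000, coefficient = 1

I ≈ (0.416667/3) × 135.000000 = 18.750000
Exact value: 18.750000
Error: 0.000000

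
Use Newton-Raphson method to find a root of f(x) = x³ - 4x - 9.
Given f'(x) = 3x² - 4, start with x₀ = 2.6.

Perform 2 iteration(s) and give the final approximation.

f(x) = x³ - 4x - 9
f'(x) = 3x² - 4
x₀ = 2.6

Newton-Raphson formula: x_{n+1} = x_n - f(x_n)/f'(x_n)

Iteration 1:
  f(2.600000) = -1.824000
  f'(2.600000) = 16.280000
  x_1 = 2.600000 - (-1.824000)/16.280000 = 2.712039
Iteration 2:
  f(2.712039) = 0.099318
  f'(2.712039) = 18.065472
  x_2 = 2.712039 - 0.099318/18.065472 = 2.706542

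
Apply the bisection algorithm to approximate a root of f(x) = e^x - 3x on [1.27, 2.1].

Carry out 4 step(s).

f(x) = e^x - 3x
Initial interval: [1.27, 2.1]

Iteration 1:
  c_1 = (1.270000 + 2.100000)/2 = 1.685000
  f(c_1) = f(1.685000) = 0.337451
  f(a) × f(c) < 0, new interval: [1.270000, 1.685000]
Iteration 2:
  c_2 = (1.270000 + 1.685000)/2 = 1.477500
  f(c_2) = f(1.477500) = -0.050523
  f(a) × f(c) ≥ 0, new interval: [1.477500, 1.685000]
Iteration 3:
  c_3 = (1.477500 + 1.685000)/2 = 1.581250
  f(c_3) = f(1.581250) = 0.117278
  f(a) × f(c) < 0, new interval: [1.477500, 1.581250]
Iteration 4:
  c_4 = (1.477500 + 1.581250)/2 = 1.529375
  f(c_4) = f(1.529375) = 0.027166
  f(a) × f(c) < 0, new interval: [1.477500, 1.529375]

After 4 iteration(s), the approximation is c_4 = 1.529375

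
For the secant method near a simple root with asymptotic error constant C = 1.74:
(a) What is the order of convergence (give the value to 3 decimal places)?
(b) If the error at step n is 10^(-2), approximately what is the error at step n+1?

(a) Secant method has superlinear convergence with order φ = (1+√5)/2 ≈ 1.618.
    This means |e_{n+1}| ≈ C|e_n|^1.618.

(b) With |e_n| = 10^(-2) and C = 1.74:
    |e_{n+1}| ≈ 1.74 × (10^(-2))^1.618 = 1.74 × 10^(-3.24)

(a) ≈ 1.618 (golden ratio); (b) |e_{n+1}| ≈ 1.010e-03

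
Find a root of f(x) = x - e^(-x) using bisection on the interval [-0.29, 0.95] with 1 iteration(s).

f(x) = x - e^(-x)
Initial interval: [-0.29, 0.95]

Iteration 1:
  c_1 = (-0.290000 + 0.950000)/2 = 0.330000
  f(c_1) = f(0.330000) = -0.388924
  f(a) × f(c) ≥ 0, new interval: [0.330000, 0.950000]

After 1 iteration(s), the approximation is c_1 = 0.330000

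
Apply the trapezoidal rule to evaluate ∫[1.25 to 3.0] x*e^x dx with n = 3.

f(x) = x*e^x
a = 1.25, b = 3.0, n = 3
h = (b - a)/n = 0.583333

Trapezoidal rule: (h/2)[f(x₀) + 2f(x₁) + 2f(x₂) + ... + f(xₙ)]

x_0 = 1.2500, f(x_0) = 4.362929, coefficient = 1
x_1 = 1.8333, f(x_1) = 11.466952, coefficient = 2
x_2 = 2.4167, f(x_2) = 27.087053, coefficient = 2
x_3 = 3.0000, f(x_3) = 60.256611, coefficient = 1

I ≈ (0.583333/2) × 141.727548 = 41.337201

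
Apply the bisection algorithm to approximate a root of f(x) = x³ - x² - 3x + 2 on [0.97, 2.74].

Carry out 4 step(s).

f(x) = x³ - x² - 3x + 2
Initial interval: [0.97, 2.74]

Iteration 1:
  c_1 = (0.970000 + 2.740000)/2 = 1.855000
  f(c_1) = f(1.855000) = -0.622924
  f(a) × f(c) ≥ 0, new interval: [1.855000, 2.740000]
Iteration 2:
  c_2 = (1.855000 + 2.740000)/2 = 2.297500
  f(c_2) = f(2.297500) = 1.956362
  f(a) × f(c) < 0, new interval: [1.855000, 2.297500]
Iteration 3:
  c_3 = (1.855000 + 2.297500)/2 = 2.076250
  f(c_3) = f(2.076250) = 0.410764
  f(a) × f(c) < 0, new interval: [1.855000, 2.076250]
Iteration 4:
  c_4 = (1.855000 + 2.076250)/2 = 1.965625
  f(c_4) = f(1.965625) = -0.166007
  f(a) × f(c) ≥ 0, new interval: [1.965625, 2.076250]

After 4 iteration(s), the approximation is c_4 = 1.965625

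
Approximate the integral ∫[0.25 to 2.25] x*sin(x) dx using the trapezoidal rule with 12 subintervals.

f(x) = x*sin(x)
a = 0.25, b = 2.25, n = 12
h = (b - a)/n = 0.166667

Trapezoidal rule: (h/2)[f(x₀) + 2f(x₁) + 2f(x₂) + ... + f(xₙ)]

x_0 = 0.2500, f(x_0) = 0.061851, coefficient = 1
x_1 = 0.4167, f(x_1) = 0.168631, coefficient = 2
x_2 = 0.5833, f(x_2) = 0.321305, coefficient = 2
x_3 = 0.7500, f(x_3) = 0.511229, coefficient = 2
x_4 = 0.9167, f(x_4) = 0.727446, coefficient = 2
x_5 = 1.0833, f(x_5) = 0.957151, coefficient = 2
x_6 = 1.2500, f(x_6) = 1.186231, coefficient = 2
x_7 = 1.4167, f(x_7) = 1.399873, coefficient = 2
x_8 = 1.5833, f(x_8) = 1.583209, coefficient = 2
x_9 = 1.7500, f(x_9) = 1.721975, coefficient = 2
x_10 = 1.9167, f(x_10) = 1.803163, coefficient = 2
x_11 = 2.0833, f(x_11) = 1.815632, coefficient = 2
x_12 = 2.2500, f(x_12) = 1.750665, coefficient = 1

I ≈ (0.166667/2) × 26.204207 = 2.183684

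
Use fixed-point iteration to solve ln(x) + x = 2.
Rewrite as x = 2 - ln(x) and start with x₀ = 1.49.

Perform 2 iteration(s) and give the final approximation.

Equation: ln(x) + x = 2
Fixed-point form: x = 2 - ln(x)
x₀ = 1.49

x_1 = g(1.490000) = 1.601224
x_2 = g(1.601224) = 1.529232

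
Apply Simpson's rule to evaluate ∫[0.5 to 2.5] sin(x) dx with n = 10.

f(x) = sin(x)
a = 0.5, b = 2.5, n = 10
h = (b - a)/n = 0.200000

Simpson's rule: (h/3)[f(x₀) + 4f(x₁) + 2f(x₂) + ... + f(xₙ)]

x_0 = 0.5000, f(x_0) = 0.479426, coefficient = 1
x_1 = 0.7000, f(x_1) = 0.644218, coefficient = 4
x_2 = 0.9000, f(x_2) = 0.783327, coefficient = 2
x_3 = 1.1000, f(x_3) = 0.891207, coefficient = 4
x_4 = 1.3000, f(x_4) = 0.963558, coefficient = 2
x_5 = 1.5000, f(x_5) = 0.997495, coefficient = 4
x_6 = 1.7000, f(x_6) = 0.991665, coefficient = 2
x_7 = 1.9000, f(x_7) = 0.946300, coefficient = 4
x_8 = 2.1000, f(x_8) = 0.863209, coefficient = 2
x_9 = 2.3000, f(x_9) = 0.745705, coefficient = 4
x_10 = 2.5000, f(x_10) = 0.598472, coefficient = 1

I ≈ (0.200000/3) × 25.181118 = 1.678741
Exact value: 1.678726
Error: 0.000015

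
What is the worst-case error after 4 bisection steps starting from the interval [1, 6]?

Bisection error bound: |error| ≤ (b-a)/2^n
|error| ≤ (6 - 1)/2^4 = 5/2^4
|error| ≤ 0.3125000000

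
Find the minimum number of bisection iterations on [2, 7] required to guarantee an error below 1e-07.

We need (b-a)/2^n ≤ 1e-07
(7 - 2)/2^n ≤ 1e-07
5/2^n ≤ 1e-07
2^n ≥ 50000000
n ≥ log₂(50000000) = 25.58
n ≥ 26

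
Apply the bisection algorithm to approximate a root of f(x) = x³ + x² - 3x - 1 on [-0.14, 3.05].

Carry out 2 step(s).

f(x) = x³ + x² - 3x - 1
Initial interval: [-0.14, 3.05]

Iteration 1:
  c_1 = (-0.140000 + 3.050000)/2 = 1.455000
  f(c_1) = f(1.455000) = -0.167704
  f(a) × f(c) ≥ 0, new interval: [1.455000, 3.050000]
Iteration 2:
  c_2 = (1.455000 + 3.050000)/2 = 2.252500
  f(c_2) = f(2.252500) = 8.744892
  f(a) × f(c) < 0, new interval: [1.455000, 2.252500]

After 2 iteration(s), the approximation is c_2 = 2.252500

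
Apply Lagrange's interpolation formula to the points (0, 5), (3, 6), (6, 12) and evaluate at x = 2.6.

Lagrange interpolation formula:
P(x) = Σ yᵢ × Lᵢ(x)
where Lᵢ(x) = Π_{j≠i} (x - xⱼ)/(xᵢ - xⱼ)

L_0(2.6) = (2.6 - 3)/(0 - 3) × (2.6 - 6)/(0 - 6) = 0.075556
L_1(2.6) = (2.6 - 0)/(3 - 0) × (2.6 - 6)/(3 - 6) = 0.982222
L_2(2.6) = (2.6 - 0)/(6 - 0) × (2.6 - 3)/(6 - 3) = -0.057778

P(2.6) = 5×L_0(2.6) + 6×L_1(2.6) + 12×L_2(2.6)
P(2.6) = 5.577778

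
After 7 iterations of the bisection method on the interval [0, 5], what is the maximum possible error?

Bisection error bound: |error| ≤ (b-a)/2^n
|error| ≤ (5 - 0)/2^7 = 5/2^7
|error| ≤ 0.0390625000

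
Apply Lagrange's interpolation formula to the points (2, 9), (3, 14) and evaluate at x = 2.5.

Lagrange interpolation formula:
P(x) = Σ yᵢ × Lᵢ(x)
where Lᵢ(x) = Π_{j≠i} (x - xⱼ)/(xᵢ - xⱼ)

L_0(2.5) = (2.5 - 3)/(2 - 3) = 0.500000
L_1(2.5) = (2.5 - 2)/(3 - 2) = 0.500000

P(2.5) = 9×L_0(2.5) + 14×L_1(2.5)
P(2.5) = 11.500000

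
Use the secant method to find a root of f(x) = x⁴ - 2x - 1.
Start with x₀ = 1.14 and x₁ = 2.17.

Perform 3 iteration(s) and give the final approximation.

f(x) = x⁴ - 2x - 1
x₀ = 1.14, x₁ = 2.17

Secant formula: x_{n+1} = x_n - f(x_n)(x_n - x_{n-1})/(f(x_n) - f(x_{n-1}))

Iteration 1:
  f(1.140000) = -1.591040
  f(2.170000) = 16.833739
  x_2 = 2.170000 - 16.833739×(2.170000 - 1.140000)/(16.833739 - (-1.591040))
       = 1.228944
Iteration 2:
  f(2.170000) = 16.833739
  f(1.228944) = -1.176873
  x_3 = 1.228944 - (-1.176873)×(1.228944 - 2.170000)/(-1.176873 - 16.833739)
       = 1.290436
Iteration 3:
  f(1.228944) = -1.176873
  f(1.290436) = -0.807900
  x_4 = 1.290436 - (-0.807900)×(1.290436 - 1.228944)/(-0.807900 - (-1.176873))
       = 1.425078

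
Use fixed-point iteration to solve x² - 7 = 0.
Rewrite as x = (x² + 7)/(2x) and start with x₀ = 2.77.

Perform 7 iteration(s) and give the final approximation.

Equation: x² - 7 = 0
Fixed-point form: x = (x² + 7)/(2x)
x₀ = 2.77

x_1 = g(2.770000) = 2.648538
x_2 = g(2.648538) = 2.645753
x_3 = g(2.645753) = 2.645751
x_4 = g(2.645751) = 2.645751
x_5 = g(2.645751) = 2.645751
x_6 = g(2.645751) = 2.645751
x_7 = g(2.645751) = 2.645751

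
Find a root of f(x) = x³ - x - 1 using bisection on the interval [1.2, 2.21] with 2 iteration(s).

f(x) = x³ - x - 1
Initial interval: [1.2, 2.21]

Iteration 1:
  c_1 = (1.200000 + 2.210000)/2 = 1.705000
  f(c_1) = f(1.705000) = 2.251478
  f(a) × f(c) < 0, new interval: [1.200000, 1.705000]
Iteration 2:
  c_2 = (1.200000 + 1.705000)/2 = 1.452500
  f(c_2) = f(1.452500) = 0.611921
  f(a) × f(c) < 0, new interval: [1.200000, 1.452500]

After 2 iteration(s), the approximation is c_2 = 1.452500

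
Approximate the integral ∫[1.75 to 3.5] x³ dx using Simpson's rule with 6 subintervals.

f(x) = x³
a = 1.75, b = 3.5, n = 6
h = (b - a)/n = 0.291667

Simpson's rule: (h/3)[f(x₀) + 4f(x₁) + 2f(x₂) + ... + f(xₙ)]

x_0 = 1.7500, f(x_0) = 5.359375, coefficient = 1
x_1 = 2.0417, f(x_1) = 8.510489, coefficient = 4
x_2 = 2.3333, f(x_2) = 12.703704, coefficient = 2
x_3 = 2.6250, f(x_3) = 18.087891, coefficient = 4
x_4 = 2.9167, f(x_4) = 24.811921, coefficient = 2
x_5 = 3.2083, f(x_5) = 33.024667, coefficient = 4
x_6 = 3.5000, f(x_6) = 42.875000, coefficient = 1

I ≈ (0.291667/3) × 361.757812 = 35.170898
Exact value: 35.170898
Error: 0.000000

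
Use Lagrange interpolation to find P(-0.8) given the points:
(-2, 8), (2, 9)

Lagrange interpolation formula:
P(x) = Σ yᵢ × Lᵢ(x)
where Lᵢ(x) = Π_{j≠i} (x - xⱼ)/(xᵢ - xⱼ)

L_0(-0.8) = (-0.8 - 2)/(-2 - 2) = 0.700000
L_1(-0.8) = (-0.8 - (-2))/(2 - (-2)) = 0.300000

P(-0.8) = 8×L_0(-0.8) + 9×L_1(-0.8)
P(-0.8) = 8.300000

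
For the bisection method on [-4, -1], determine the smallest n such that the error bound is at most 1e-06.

We need (b-a)/2^n ≤ 1e-06
(-1 - (-4))/2^n ≤ 1e-06
3/2^n ≤ 1e-06
2^n ≥ 3000000
n ≥ log₂(3000000) = 21.52
n ≥ 22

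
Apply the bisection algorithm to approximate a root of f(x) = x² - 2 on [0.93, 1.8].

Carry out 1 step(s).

f(x) = x² - 2
Initial interval: [0.93, 1.8]

Iteration 1:
  c_1 = (0.930000 + 1.800000)/2 = 1.365000
  f(c_1) = f(1.365000) = -0.136775
  f(a) × f(c) ≥ 0, new interval: [1.365000, 1.800000]

After 1 iteration(s), the approximation is c_1 = 1.365000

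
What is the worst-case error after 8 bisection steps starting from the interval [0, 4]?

Bisection error bound: |error| ≤ (b-a)/2^n
|error| ≤ (4 - 0)/2^8 = 4/2^8
|error| ≤ 0.0156250000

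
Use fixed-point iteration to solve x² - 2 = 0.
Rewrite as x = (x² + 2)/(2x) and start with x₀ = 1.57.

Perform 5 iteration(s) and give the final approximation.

Equation: x² - 2 = 0
Fixed-point form: x = (x² + 2)/(2x)
x₀ = 1.57

x_1 = g(1.570000) = 1.421943
x_2 = g(1.421943) = 1.414235
x_3 = g(1.414235) = 1.414214
x_4 = g(1.414214) = 1.414214
x_5 = g(1.414214) = 1.414214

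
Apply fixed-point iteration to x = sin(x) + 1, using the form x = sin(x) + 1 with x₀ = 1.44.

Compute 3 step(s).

Equation: x = sin(x) + 1
Fixed-point form: x = sin(x) + 1
x₀ = 1.44

x_1 = g(1.440000) = 1.991458
x_2 = g(1.991458) = 1.912819
x_3 = g(1.912819) = 1.942078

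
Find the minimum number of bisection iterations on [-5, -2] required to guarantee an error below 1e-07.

We need (b-a)/2^n ≤ 1e-07
(-2 - (-5))/2^n ≤ 1e-07
3/2^n ≤ 1e-07
2^n ≥ 30000000
n ≥ log₂(30000000) = 24.84
n ≥ 25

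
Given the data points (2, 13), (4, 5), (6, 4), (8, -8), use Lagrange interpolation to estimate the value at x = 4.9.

Lagrange interpolation formula:
P(x) = Σ yᵢ × Lᵢ(x)
where Lᵢ(x) = Π_{j≠i} (x - xⱼ)/(xᵢ - xⱼ)

L_0(4.9) = (4.9 - 4)/(2 - 4) × (4.9 - 6)/(2 - 6) × (4.9 - 8)/(2 - 8) = -0.063937
L_1(4.9) = (4.9 - 2)/(4 - 2) × (4.9 - 6)/(4 - 6) × (4.9 - 8)/(4 - 8) = 0.618062
L_2(4.9) = (4.9 - 2)/(6 - 2) × (4.9 - 4)/(6 - 4) × (4.9 - 8)/(6 - 8) = 0.505688
L_3(4.9) = (4.9 - 2)/(8 - 2) × (4.9 - 4)/(8 - 4) × (4.9 - 6)/(8 - 6) = -0.059813

P(4.9) = 13×L_0(4.9) + 5×L_1(4.9) + 4×L_2(4.9) + (-8)×L_3(4.9)
P(4.9) = 4.760375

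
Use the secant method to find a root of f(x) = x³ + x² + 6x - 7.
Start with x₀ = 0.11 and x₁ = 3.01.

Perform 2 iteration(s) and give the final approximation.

f(x) = x³ + x² + 6x - 7
x₀ = 0.11, x₁ = 3.01

Secant formula: x_{n+1} = x_n - f(x_n)(x_n - x_{n-1})/(f(x_n) - f(x_{n-1}))

Iteration 1:
  f(0.110000) = -6.326569
  f(3.010000) = 47.391001
  x_2 = 3.010000 - 47.391001×(3.010000 - 0.110000)/(47.391001 - (-6.326569))
       = 0.451547
Iteration 2:
  f(3.010000) = 47.391001
  f(0.451547) = -3.994759
  x_3 = 0.451547 - (-3.994759)×(0.451547 - 3.010000)/(-3.994759 - 47.391001)
       = 0.650442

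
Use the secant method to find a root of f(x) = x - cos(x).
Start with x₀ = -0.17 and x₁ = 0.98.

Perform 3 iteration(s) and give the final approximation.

f(x) = x - cos(x)
x₀ = -0.17, x₁ = 0.98

Secant formula: x_{n+1} = x_n - f(x_n)(x_n - x_{n-1})/(f(x_n) - f(x_{n-1}))

Iteration 1:
  f(-0.170000) = -1.155585
  f(0.980000) = 0.422977
  x_2 = 0.980000 - 0.422977×(0.980000 - (-0.170000))/(0.422977 - (-1.155585))
       = 0.671856
Iteration 2:
  f(0.980000) = 0.422977
  f(0.671856) = -0.110811
  x_3 = 0.671856 - (-0.110811)×(0.671856 - 0.980000)/(-0.110811 - 0.422977)
       = 0.735825
Iteration 3:
  f(0.671856) = -0.110811
  f(0.735825) = -0.005452
  x_4 = 0.735825 - (-0.005452)×(0.735825 - 0.671856)/(-0.005452 - (-0.110811))
       = 0.739135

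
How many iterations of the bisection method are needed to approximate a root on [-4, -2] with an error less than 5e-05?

We need (b-a)/2^n ≤ 5e-05
(-2 - (-4))/2^n ≤ 5e-05
2/2^n ≤ 5e-05
2^n ≥ 40000
n ≥ log₂(40000) = 15.29
n ≥ 16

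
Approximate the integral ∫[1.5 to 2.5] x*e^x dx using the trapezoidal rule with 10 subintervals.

f(x) = x*e^x
a = 1.5, b = 2.5, n = 10
h = (b - a)/n = 0.100000

Trapezoidal rule: (h/2)[f(x₀) + 2f(x₁) + 2f(x₂) + ... + f(xₙ)]

x_0 = 1.5000, f(x_0) = 6.722534, coefficient = 1
x_1 = 1.6000, f(x_1) = 7.924852, coefficient = 2
x_2 = 1.7000, f(x_2) = 9.305711, coefficient = 2
x_3 = 1.8000, f(x_3) = 10.889365, coefficient = 2
x_4 = 1.9000, f(x_4) = 12.703199, coefficient = 2
x_5 = 2.0000, f(x_5) = 14.778112, coefficient = 2
x_6 = 2.1000, f(x_6) = 17.148957, coefficient = 2
x_7 = 2.2000, f(x_7) = 19.855030, coefficient = 2
x_8 = 2.3000, f(x_8) = 22.940620, coefficient = 2
x_9 = 2.4000, f(x_9) = 26.455623, coefficient = 2
x_10 = 2.5000, f(x_10) = 30.456235, coefficient = 1

I ≈ (0.100000/2) × 321.181706 = 16.059085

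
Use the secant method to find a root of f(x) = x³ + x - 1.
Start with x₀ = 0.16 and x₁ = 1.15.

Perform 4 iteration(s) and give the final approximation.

f(x) = x³ + x - 1
x₀ = 0.16, x₁ = 1.15

Secant formula: x_{n+1} = x_n - f(x_n)(x_n - x_{n-1})/(f(x_n) - f(x_{n-1}))

Iteration 1:
  f(0.160000) = -0.835904
  f(1.150000) = 1.670875
  x_2 = 1.150000 - 1.670875×(1.150000 - 0.160000)/(1.670875 - (-0.835904))
       = 0.490123
Iteration 2:
  f(1.150000) = 1.670875
  f(0.490123) = -0.392140
  x_3 = 0.490123 - (-0.392140)×(0.490123 - 1.150000)/(-0.392140 - 1.670875)
       = 0.615553
Iteration 3:
  f(0.490123) = -0.392140
  f(0.615553) = -0.151211
  x_4 = 0.615553 - (-0.151211)×(0.615553 - 0.490123)/(-0.151211 - (-0.392140))
       = 0.694275
Iteration 4:
  f(0.615553) = -0.151211
  f(0.694275) = 0.028927
  x_5 = 0.694275 - 0.028927×(0.694275 - 0.615553)/(0.028927 - (-0.151211))
       = 0.681633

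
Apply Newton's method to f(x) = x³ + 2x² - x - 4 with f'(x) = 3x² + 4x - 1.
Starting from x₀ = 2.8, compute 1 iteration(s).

f(x) = x³ + 2x² - x - 4
f'(x) = 3x² + 4x - 1
x₀ = 2.8

Newton-Raphson formula: x_{n+1} = x_n - f(x_n)/f'(x_n)

Iteration 1:
  f(2.800000) = 30.832000
  f'(2.800000) = 33.720000
  x_1 = 2.800000 - 30.832000/33.720000 = 1.885647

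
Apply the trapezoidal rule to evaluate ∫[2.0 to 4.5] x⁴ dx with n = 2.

f(x) = x⁴
a = 2.0, b = 4.5, n = 2
h = (b - a)/n = 1.250000

Trapezoidal rule: (h/2)[f(x₀) + 2f(x₁) + 2f(x₂) + ... + f(xₙ)]

x_0 = 2.0000, f(x_0) = 16.000000, coefficient = 1
x_1 = 3.2500, f(x_1) = 111.566406, coefficient = 2
x_2 = 4.5000, f(x_2) = 410.062500, coefficient = 1

I ≈ (1.250000/2) × 649.195312 = 405.747070
Exact value: 362.656250
Error: 43.090820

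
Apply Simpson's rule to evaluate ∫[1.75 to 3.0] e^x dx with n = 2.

f(x) = e^x
a = 1.75, b = 3.0, n = 2
h = (b - a)/n = 0.625000

Simpson's rule: (h/3)[f(x₀) + 4f(x₁) + 2f(x₂) + ... + f(xₙ)]

x_0 = 1.7500, f(x_0) = 5.754603, coefficient = 1
x_1 = 2.3750, f(x_1) = 10.751013, coefficient = 4
x_2 = 3.0000, f(x_2) = 20.085537, coefficient = 1

I ≈ (0.625000/3) × 68.844192 = 14.342540
Exact value: 14.330934
Error: 0.011606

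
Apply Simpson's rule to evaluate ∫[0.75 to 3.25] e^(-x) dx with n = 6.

f(x) = e^(-x)
a = 0.75, b = 3.25, n = 6
h = (b - a)/n = 0.416667

Simpson's rule: (h/3)[f(x₀) + 4f(x₁) + 2f(x₂) + ... + f(xₙ)]

x_0 = 0.7500, f(x_0) = 0.472367, coefficient = 1
x_1 = 1.1667, f(x_1) = 0.311403, coefficient = 4
x_2 = 1.5833, f(x_2) = 0.205290, coefficient = 2
x_3 = 2.0000, f(x_3) = 0.135335, coefficient = 4
x_4 = 2.4167, f(x_4) = 0.089219, coefficient = 2
x_5 = 2.8333, f(x_5) = 0.058816, coefficient = 4
x_6 = 3.2500, f(x_6) = 0.038774, coefficient = 1

I ≈ (0.416667/3) × 3.122377 = 0.433663
Exact value: 0.433592
Error: 0.000071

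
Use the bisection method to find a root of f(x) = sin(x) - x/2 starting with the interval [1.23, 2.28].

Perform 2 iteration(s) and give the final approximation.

f(x) = sin(x) - x/2
Initial interval: [1.23, 2.28]

Iteration 1:
  c_1 = (1.230000 + 2.280000)/2 = 1.755000
  f(c_1) = f(1.755000) = 0.105582
  f(a) × f(c) ≥ 0, new interval: [1.755000, 2.280000]
Iteration 2:
  c_2 = (1.755000 + 2.280000)/2 = 2.017500
  f(c_2) = f(2.017500) = -0.106874
  f(a) × f(c) < 0, new interval: [1.755000, 2.017500]

After 2 iteration(s), the approximation is c_2 = 2.017500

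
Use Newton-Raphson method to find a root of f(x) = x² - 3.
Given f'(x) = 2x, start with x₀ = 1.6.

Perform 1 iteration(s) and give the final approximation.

f(x) = x² - 3
f'(x) = 2x
x₀ = 1.6

Newton-Raphson formula: x_{n+1} = x_n - f(x_n)/f'(x_n)

Iteration 1:
  f(1.600000) = -0.440000
  f'(1.600000) = 3.200000
  x_1 = 1.600000 - (-0.440000)/3.200000 = 1.737500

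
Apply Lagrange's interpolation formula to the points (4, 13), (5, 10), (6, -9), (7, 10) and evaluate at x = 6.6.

Lagrange interpolation formula:
P(x) = Σ yᵢ × Lᵢ(x)
where Lᵢ(x) = Π_{j≠i} (x - xⱼ)/(xᵢ - xⱼ)

L_0(6.6) = (6.6 - 5)/(4 - 5) × (6.6 - 6)/(4 - 6) × (6.6 - 7)/(4 - 7) = 0.064000
L_1(6.6) = (6.6 - 4)/(5 - 4) × (6.6 - 6)/(5 - 6) × (6.6 - 7)/(5 - 7) = -0.312000
L_2(6.6) = (6.6 - 4)/(6 - 4) × (6.6 - 5)/(6 - 5) × (6.6 - 7)/(6 - 7) = 0.832000
L_3(6.6) = (6.6 - 4)/(7 - 4) × (6.6 - 5)/(7 - 5) × (6.6 - 6)/(7 - 6) = 0.416000

P(6.6) = 13×L_0(6.6) + 10×L_1(6.6) + (-9)×L_2(6.6) + 10×L_3(6.6)
P(6.6) = -5.616000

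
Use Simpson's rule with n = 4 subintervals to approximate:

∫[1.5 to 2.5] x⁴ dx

f(x) = x⁴
a = 1.5, b = 2.5, n = 4
h = (b - a)/n = 0.250000

Simpson's rule: (h/3)[f(x₀) + 4f(x₁) + 2f(x₂) + ... + f(xₙ)]

x_0 = 1.5000, f(x_0) = 5.062500, coefficient = 1
x_1 = 1.7500, f(x_1) = 9.378906, coefficient = 4
x_2 = 2.0000, f(x_2) = 16.000000, coefficient = 2
x_3 = 2.2500, f(x_3) = 25.628906, coefficient = 4
x_4 = 2.5000, f(x_4) = 39.062500, coefficient = 1

I ≈ (0.250000/3) × 216.156250 = 18.013021
Exact value: 18.012500
Error: 0.000521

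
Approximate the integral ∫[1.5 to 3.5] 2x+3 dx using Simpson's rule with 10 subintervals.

f(x) = 2x+3
a = 1.5, b = 3.5, n = 10
h = (b - a)/n = 0.200000

Simpson's rule: (h/3)[f(x₀) + 4f(x₁) + 2f(x₂) + ... + f(xₙ)]

x_0 = 1.5000, f(x_0) = 6.000000, coefficient = 1
x_1 = 1.7000, f(x_1) = 6.400000, coefficient = 4
x_2 = 1.9000, f(x_2) = 6.800000, coefficient = 2
x_3 = 2.1000, f(x_3) = 7.200000, coefficient = 4
x_4 = 2.3000, f(x_4) = 7.600000, coefficient = 2
x_5 = 2.5000, f(x_5) = 8.000000, coefficient = 4
x_6 = 2.7000, f(x_6) = 8.400000, coefficient = 2
x_7 = 2.9000, f(x_7) = 8.800000, coefficient = 4
x_8 = 3.1000, f(x_8) = 9.200000, coefficient = 2
x_9 = 3.3000, f(x_9) = 9.600000, coefficient = 4
x_10 = 3.5000, f(x_10) = 10.000000, coefficient = 1

I ≈ (0.200000/3) × 240.000000 = 16.000000
Exact value: 16.000000
Error: 0.000000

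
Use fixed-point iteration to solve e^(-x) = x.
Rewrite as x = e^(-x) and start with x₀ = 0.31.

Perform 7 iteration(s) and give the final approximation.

Equation: e^(-x) = x
Fixed-point form: x = e^(-x)
x₀ = 0.31

x_1 = g(0.310000) = 0.733447
x_2 = g(0.733447) = 0.480251
x_3 = g(0.480251) = 0.618628
x_4 = g(0.618628) = 0.538683
x_5 = g(0.538683) = 0.583516
x_6 = g(0.583516) = 0.557933
x_7 = g(0.557933) = 0.572391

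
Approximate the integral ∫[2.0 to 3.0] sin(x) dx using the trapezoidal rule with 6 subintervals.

f(x) = sin(x)
a = 2.0, b = 3.0, n = 6
h = (b - a)/n = 0.166667

Trapezoidal rule: (h/2)[f(x₀) + 2f(x₁) + 2f(x₂) + ... + f(xₙ)]

x_0 = 2.0000, f(x_0) = 0.909297, coefficient = 1
x_1 = 2.1667, f(x_1) = 0.827660, coefficient = 2
x_2 = 2.3333, f(x_2) = 0.723086, coefficient = 2
x_3 = 2.5000, f(x_3) = 0.598472, coefficient = 2
x_4 = 2.6667, f(x_4) = 0.457273, coefficient = 2
x_5 = 2.8333, f(x_5) = 0.303400, coefficient = 2
x_6 = 3.0000, f(x_6) = 0.141120, coefficient = 1

I ≈ (0.166667/2) × 6.870200 = 0.572517
Exact value: 0.573846
Error: 0.001329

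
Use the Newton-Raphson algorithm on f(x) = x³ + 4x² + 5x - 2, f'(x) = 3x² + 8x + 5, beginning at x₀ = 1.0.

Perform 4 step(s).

f(x) = x³ + 4x² + 5x - 2
f'(x) = 3x² + 8x + 5
x₀ = 1.0

Newton-Raphson formula: x_{n+1} = x_n - f(x_n)/f'(x_n)

Iteration 1:
  f(1.000000) = 8.000000
  f'(1.000000) = 16.000000
  x_1 = 1.000000 - 8.000000/16.000000 = 0.500000
Iteration 2:
  f(0.500000) = 1.625000
  f'(0.500000) = 9.750000
  x_2 = 0.500000 - 1.625000/9.750000 = 0.333333
Iteration 3:
  f(0.333333) = 0.148148
  f'(0.333333) = 8.000000
  x_3 = 0.333333 - 0.148148/8.000000 = 0.314815
Iteration 4:
  f(0.314815) = 0.001708
  f'(0.314815) = 7.815844
  x_4 = 0.314815 - 0.001708/7.815844 = 0.314596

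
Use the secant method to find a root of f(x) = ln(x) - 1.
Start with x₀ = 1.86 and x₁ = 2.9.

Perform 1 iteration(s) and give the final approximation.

f(x) = ln(x) - 1
x₀ = 1.86, x₁ = 2.9

Secant formula: x_{n+1} = x_n - f(x_n)(x_n - x_{n-1})/(f(x_n) - f(x_{n-1}))

Iteration 1:
  f(1.860000) = -0.379424
  f(2.900000) = 0.064711
  x_2 = 2.900000 - 0.064711×(2.900000 - 1.860000)/(0.064711 - (-0.379424))
       = 2.748471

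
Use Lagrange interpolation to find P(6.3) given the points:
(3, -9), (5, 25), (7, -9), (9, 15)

Lagrange interpolation formula:
P(x) = Σ yᵢ × Lᵢ(x)
where Lᵢ(x) = Π_{j≠i} (x - xⱼ)/(xᵢ - xⱼ)

L_0(6.3) = (6.3 - 5)/(3 - 5) × (6.3 - 7)/(3 - 7) × (6.3 - 9)/(3 - 9) = -0.051188
L_1(6.3) = (6.3 - 3)/(5 - 3) × (6.3 - 7)/(5 - 7) × (6.3 - 9)/(5 - 9) = 0.389813
L_2(6.3) = (6.3 - 3)/(7 - 3) × (6.3 - 5)/(7 - 5) × (6.3 - 9)/(7 - 9) = 0.723937
L_3(6.3) = (6.3 - 3)/(9 - 3) × (6.3 - 5)/(9 - 5) × (6.3 - 7)/(9 - 7) = -0.062563

P(6.3) = (-9)×L_0(6.3) + 25×L_1(6.3) + (-9)×L_2(6.3) + 15×L_3(6.3)
P(6.3) = 2.752125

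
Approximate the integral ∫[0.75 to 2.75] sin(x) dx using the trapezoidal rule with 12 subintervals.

f(x) = sin(x)
a = 0.75, b = 2.75, n = 12
h = (b - a)/n = 0.166667

Trapezoidal rule: (h/2)[f(x₀) + 2f(x₁) + 2f(x₂) + ... + f(xₙ)]

x_0 = 0.7500, f(x_0) = 0.681639, coefficient = 1
x_1 = 0.9167, f(x_1) = 0.793578, coefficient = 2
x_2 = 1.0833, f(x_2) = 0.883524, coefficient = 2
x_3 = 1.2500, f(x_3) = 0.948985, coefficient = 2
x_4 = 1.4167, f(x_4) = 0.988146, coefficient = 2
x_5 = 1.5833, f(x_5) = 0.999921, coefficient = 2
x_6 = 1.7500, f(x_6) = 0.983986, coefficient = 2
x_7 = 1.9167, f(x_7) = 0.940781, coefficient = 2
x_8 = 2.0833, f(x_8) = 0.871503, coefficient = 2
x_9 = 2.2500, f(x_9) = 0.778073, coefficient = 2
x_10 = 2.4167, f(x_10) = 0.663080, coefficient = 2
x_11 = 2.5833, f(x_11) = 0.529711, coefficient = 2
x_12 = 2.7500, f(x_12) = 0.381661, coefficient = 1

I ≈ (0.166667/2) × 19.825874 = 1.652156
Exact value: 1.655991
Error: 0.003835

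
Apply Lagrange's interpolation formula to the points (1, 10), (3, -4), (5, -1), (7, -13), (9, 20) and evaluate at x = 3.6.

Lagrange interpolation formula:
P(x) = Σ yᵢ × Lᵢ(x)
where Lᵢ(x) = Π_{j≠i} (x - xⱼ)/(xᵢ - xⱼ)

L_0(3.6) = (3.6 - 3)/(1 - 3) × (3.6 - 5)/(1 - 5) × (3.6 - 7)/(1 - 7) × (3.6 - 9)/(1 - 9) = -0.040163
L_1(3.6) = (3.6 - 1)/(3 - 1) × (3.6 - 5)/(3 - 5) × (3.6 - 7)/(3 - 7) × (3.6 - 9)/(3 - 9) = 0.696150
L_2(3.6) = (3.6 - 1)/(5 - 1) × (3.6 - 3)/(5 - 3) × (3.6 - 7)/(5 - 7) × (3.6 - 9)/(5 - 9) = 0.447525
L_3(3.6) = (3.6 - 1)/(7 - 1) × (3.6 - 3)/(7 - 3) × (3.6 - 5)/(7 - 5) × (3.6 - 9)/(7 - 9) = -0.122850
L_4(3.6) = (3.6 - 1)/(9 - 1) × (3.6 - 3)/(9 - 3) × (3.6 - 5)/(9 - 5) × (3.6 - 7)/(9 - 7) = 0.019338

P(3.6) = 10×L_0(3.6) + (-4)×L_1(3.6) + (-1)×L_2(3.6) + (-13)×L_3(3.6) + 20×L_4(3.6)
P(3.6) = -1.649950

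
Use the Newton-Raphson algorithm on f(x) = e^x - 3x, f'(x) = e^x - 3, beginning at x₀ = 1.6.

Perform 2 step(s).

f(x) = e^x - 3x
f'(x) = e^x - 3
x₀ = 1.6

Newton-Raphson formula: x_{n+1} = x_n - f(x_n)/f'(x_n)

Iteration 1:
  f(1.600000) = 0.153032
  f'(1.600000) = 1.953032
  x_1 = 1.600000 - 0.153032/1.953032 = 1.521644
Iteration 2:
  f(1.521644) = 0.014816
  f'(1.521644) = 1.579747
  x_2 = 1.521644 - 0.014816/1.579747 = 1.512265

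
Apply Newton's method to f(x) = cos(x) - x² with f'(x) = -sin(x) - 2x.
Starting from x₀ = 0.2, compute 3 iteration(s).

f(x) = cos(x) - x²
f'(x) = -sin(x) - 2x
x₀ = 0.2

Newton-Raphson formula: x_{n+1} = x_n - f(x_n)/f'(x_n)

Iteration 1:
  f(0.200000) = 0.940067
  f'(0.200000) = -0.598669
  x_1 = 0.200000 - 0.940067/(-0.598669) = 1.770260
Iteration 2:
  f(1.770260) = -3.331965
  f'(1.770260) = -4.520693
  x_2 = 1.770260 - (-3.331965)/(-4.520693) = 1.033213
Iteration 3:
  f(1.033213) = -0.555467
  f'(1.033213) = -2.925374
  x_3 = 1.033213 - (-0.555467)/(-2.925374) = 0.843334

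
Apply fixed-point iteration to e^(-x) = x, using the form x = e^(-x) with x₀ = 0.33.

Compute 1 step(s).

Equation: e^(-x) = x
Fixed-point form: x = e^(-x)
x₀ = 0.33

x_1 = g(0.330000) = 0.718924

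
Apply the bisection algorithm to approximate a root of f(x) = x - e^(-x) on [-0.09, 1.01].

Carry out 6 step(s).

f(x) = x - e^(-x)
Initial interval: [-0.09, 1.01]

Iteration 1:
  c_1 = (-0.090000 + 1.010000)/2 = 0.460000
  f(c_1) = f(0.460000) = -0.171284
  f(a) × f(c) ≥ 0, new interval: [0.460000, 1.010000]
Iteration 2:
  c_2 = (0.460000 + 1.010000)/2 = 0.735000
  f(c_2) = f(0.735000) = 0.255495
  f(a) × f(c) < 0, new interval: [0.460000, 0.735000]
Iteration 3:
  c_3 = (0.460000 + 0.735000)/2 = 0.597500
  f(c_3) = f(0.597500) = 0.047315
  f(a) × f(c) < 0, new interval: [0.460000, 0.597500]
Iteration 4:
  c_4 = (0.460000 + 0.597500)/2 = 0.528750
  f(c_4) = f(0.528750) = -0.060591
  f(a) × f(c) ≥ 0, new interval: [0.528750, 0.597500]
Iteration 5:
  c_5 = (0.528750 + 0.597500)/2 = 0.563125
  f(c_5) = f(0.563125) = -0.006302
  f(a) × f(c) ≥ 0, new interval: [0.563125, 0.597500]
Iteration 6:
  c_6 = (0.563125 + 0.597500)/2 = 0.580313
  f(c_6) = f(0.580313) = 0.020589
  f(a) × f(c) < 0, new interval: [0.563125, 0.580313]

After 6 iteration(s), the approximation is c_6 = 0.580313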